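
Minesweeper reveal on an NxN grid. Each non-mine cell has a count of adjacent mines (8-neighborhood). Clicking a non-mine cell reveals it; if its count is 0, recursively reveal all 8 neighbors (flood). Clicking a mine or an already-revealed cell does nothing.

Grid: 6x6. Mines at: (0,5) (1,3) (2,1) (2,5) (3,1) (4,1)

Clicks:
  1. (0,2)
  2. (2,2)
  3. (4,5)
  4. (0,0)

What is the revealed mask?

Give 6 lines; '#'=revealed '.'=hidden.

Answer: ###...
###...
..###.
..####
..####
..####

Derivation:
Click 1 (0,2) count=1: revealed 1 new [(0,2)] -> total=1
Click 2 (2,2) count=3: revealed 1 new [(2,2)] -> total=2
Click 3 (4,5) count=0: revealed 14 new [(2,3) (2,4) (3,2) (3,3) (3,4) (3,5) (4,2) (4,3) (4,4) (4,5) (5,2) (5,3) (5,4) (5,5)] -> total=16
Click 4 (0,0) count=0: revealed 5 new [(0,0) (0,1) (1,0) (1,1) (1,2)] -> total=21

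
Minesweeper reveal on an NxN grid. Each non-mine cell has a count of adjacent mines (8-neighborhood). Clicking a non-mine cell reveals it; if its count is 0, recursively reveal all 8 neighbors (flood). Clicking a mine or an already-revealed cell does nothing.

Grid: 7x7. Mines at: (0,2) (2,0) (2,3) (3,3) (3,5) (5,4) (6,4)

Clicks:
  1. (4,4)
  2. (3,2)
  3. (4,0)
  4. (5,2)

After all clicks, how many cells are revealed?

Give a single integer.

Click 1 (4,4) count=3: revealed 1 new [(4,4)] -> total=1
Click 2 (3,2) count=2: revealed 1 new [(3,2)] -> total=2
Click 3 (4,0) count=0: revealed 14 new [(3,0) (3,1) (4,0) (4,1) (4,2) (4,3) (5,0) (5,1) (5,2) (5,3) (6,0) (6,1) (6,2) (6,3)] -> total=16
Click 4 (5,2) count=0: revealed 0 new [(none)] -> total=16

Answer: 16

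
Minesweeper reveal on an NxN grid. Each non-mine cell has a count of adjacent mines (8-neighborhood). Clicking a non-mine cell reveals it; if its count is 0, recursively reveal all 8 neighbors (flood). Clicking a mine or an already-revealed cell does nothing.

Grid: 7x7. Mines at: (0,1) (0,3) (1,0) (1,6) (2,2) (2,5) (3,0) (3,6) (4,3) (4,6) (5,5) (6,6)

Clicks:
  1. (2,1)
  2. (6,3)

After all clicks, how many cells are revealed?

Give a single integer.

Click 1 (2,1) count=3: revealed 1 new [(2,1)] -> total=1
Click 2 (6,3) count=0: revealed 13 new [(4,0) (4,1) (4,2) (5,0) (5,1) (5,2) (5,3) (5,4) (6,0) (6,1) (6,2) (6,3) (6,4)] -> total=14

Answer: 14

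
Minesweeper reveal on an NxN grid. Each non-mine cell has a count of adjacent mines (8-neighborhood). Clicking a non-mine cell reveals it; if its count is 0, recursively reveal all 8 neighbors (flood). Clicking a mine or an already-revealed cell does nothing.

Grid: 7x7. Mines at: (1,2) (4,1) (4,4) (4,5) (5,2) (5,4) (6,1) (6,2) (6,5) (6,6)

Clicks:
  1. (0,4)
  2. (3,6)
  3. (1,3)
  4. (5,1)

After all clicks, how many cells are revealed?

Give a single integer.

Click 1 (0,4) count=0: revealed 16 new [(0,3) (0,4) (0,5) (0,6) (1,3) (1,4) (1,5) (1,6) (2,3) (2,4) (2,5) (2,6) (3,3) (3,4) (3,5) (3,6)] -> total=16
Click 2 (3,6) count=1: revealed 0 new [(none)] -> total=16
Click 3 (1,3) count=1: revealed 0 new [(none)] -> total=16
Click 4 (5,1) count=4: revealed 1 new [(5,1)] -> total=17

Answer: 17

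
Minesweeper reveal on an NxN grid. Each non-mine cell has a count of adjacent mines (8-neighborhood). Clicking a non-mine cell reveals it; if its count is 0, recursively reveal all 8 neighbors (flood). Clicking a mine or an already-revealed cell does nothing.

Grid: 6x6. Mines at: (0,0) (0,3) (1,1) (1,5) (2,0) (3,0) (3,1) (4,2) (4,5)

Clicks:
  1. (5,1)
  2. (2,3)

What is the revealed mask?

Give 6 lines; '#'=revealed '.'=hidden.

Answer: ......
..###.
..###.
..###.
......
.#....

Derivation:
Click 1 (5,1) count=1: revealed 1 new [(5,1)] -> total=1
Click 2 (2,3) count=0: revealed 9 new [(1,2) (1,3) (1,4) (2,2) (2,3) (2,4) (3,2) (3,3) (3,4)] -> total=10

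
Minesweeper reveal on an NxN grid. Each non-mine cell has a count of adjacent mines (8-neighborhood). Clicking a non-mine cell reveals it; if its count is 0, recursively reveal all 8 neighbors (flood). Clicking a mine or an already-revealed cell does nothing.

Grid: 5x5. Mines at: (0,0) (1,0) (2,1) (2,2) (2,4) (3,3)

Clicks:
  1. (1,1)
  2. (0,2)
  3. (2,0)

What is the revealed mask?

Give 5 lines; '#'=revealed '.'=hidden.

Click 1 (1,1) count=4: revealed 1 new [(1,1)] -> total=1
Click 2 (0,2) count=0: revealed 7 new [(0,1) (0,2) (0,3) (0,4) (1,2) (1,3) (1,4)] -> total=8
Click 3 (2,0) count=2: revealed 1 new [(2,0)] -> total=9

Answer: .####
.####
#....
.....
.....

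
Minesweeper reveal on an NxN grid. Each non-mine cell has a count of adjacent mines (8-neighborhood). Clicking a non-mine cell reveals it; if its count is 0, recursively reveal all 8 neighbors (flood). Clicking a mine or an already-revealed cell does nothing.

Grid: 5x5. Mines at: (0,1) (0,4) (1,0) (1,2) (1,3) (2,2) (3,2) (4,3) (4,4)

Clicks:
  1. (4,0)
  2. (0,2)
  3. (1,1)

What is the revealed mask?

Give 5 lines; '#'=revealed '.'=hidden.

Answer: ..#..
.#...
##...
##...
##...

Derivation:
Click 1 (4,0) count=0: revealed 6 new [(2,0) (2,1) (3,0) (3,1) (4,0) (4,1)] -> total=6
Click 2 (0,2) count=3: revealed 1 new [(0,2)] -> total=7
Click 3 (1,1) count=4: revealed 1 new [(1,1)] -> total=8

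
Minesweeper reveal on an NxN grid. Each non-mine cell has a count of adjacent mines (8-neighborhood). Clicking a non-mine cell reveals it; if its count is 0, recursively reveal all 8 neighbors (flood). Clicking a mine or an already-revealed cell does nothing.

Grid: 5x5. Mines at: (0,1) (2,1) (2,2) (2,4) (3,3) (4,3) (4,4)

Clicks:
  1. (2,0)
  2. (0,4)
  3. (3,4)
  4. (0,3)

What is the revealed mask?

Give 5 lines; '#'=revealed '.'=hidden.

Answer: ..###
..###
#....
....#
.....

Derivation:
Click 1 (2,0) count=1: revealed 1 new [(2,0)] -> total=1
Click 2 (0,4) count=0: revealed 6 new [(0,2) (0,3) (0,4) (1,2) (1,3) (1,4)] -> total=7
Click 3 (3,4) count=4: revealed 1 new [(3,4)] -> total=8
Click 4 (0,3) count=0: revealed 0 new [(none)] -> total=8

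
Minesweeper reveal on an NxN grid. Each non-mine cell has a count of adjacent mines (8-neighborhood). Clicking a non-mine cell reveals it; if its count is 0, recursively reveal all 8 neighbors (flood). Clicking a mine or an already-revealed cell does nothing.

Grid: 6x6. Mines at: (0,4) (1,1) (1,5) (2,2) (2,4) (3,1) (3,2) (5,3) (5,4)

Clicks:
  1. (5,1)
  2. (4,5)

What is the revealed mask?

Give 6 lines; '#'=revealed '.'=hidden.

Click 1 (5,1) count=0: revealed 6 new [(4,0) (4,1) (4,2) (5,0) (5,1) (5,2)] -> total=6
Click 2 (4,5) count=1: revealed 1 new [(4,5)] -> total=7

Answer: ......
......
......
......
###..#
###...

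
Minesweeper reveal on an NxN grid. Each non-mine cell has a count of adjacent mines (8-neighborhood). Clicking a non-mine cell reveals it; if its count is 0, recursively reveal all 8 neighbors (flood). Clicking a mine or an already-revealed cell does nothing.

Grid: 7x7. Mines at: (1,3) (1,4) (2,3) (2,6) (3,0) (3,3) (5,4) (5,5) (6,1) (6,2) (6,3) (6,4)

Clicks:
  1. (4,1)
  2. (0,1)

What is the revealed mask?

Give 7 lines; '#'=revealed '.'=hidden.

Click 1 (4,1) count=1: revealed 1 new [(4,1)] -> total=1
Click 2 (0,1) count=0: revealed 9 new [(0,0) (0,1) (0,2) (1,0) (1,1) (1,2) (2,0) (2,1) (2,2)] -> total=10

Answer: ###....
###....
###....
.......
.#.....
.......
.......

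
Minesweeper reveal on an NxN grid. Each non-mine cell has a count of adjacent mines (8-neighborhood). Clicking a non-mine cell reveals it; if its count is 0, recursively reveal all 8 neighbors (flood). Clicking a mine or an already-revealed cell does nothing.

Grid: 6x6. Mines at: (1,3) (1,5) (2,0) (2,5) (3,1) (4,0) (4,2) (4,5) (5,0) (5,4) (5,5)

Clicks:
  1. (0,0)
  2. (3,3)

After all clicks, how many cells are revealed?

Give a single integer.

Answer: 7

Derivation:
Click 1 (0,0) count=0: revealed 6 new [(0,0) (0,1) (0,2) (1,0) (1,1) (1,2)] -> total=6
Click 2 (3,3) count=1: revealed 1 new [(3,3)] -> total=7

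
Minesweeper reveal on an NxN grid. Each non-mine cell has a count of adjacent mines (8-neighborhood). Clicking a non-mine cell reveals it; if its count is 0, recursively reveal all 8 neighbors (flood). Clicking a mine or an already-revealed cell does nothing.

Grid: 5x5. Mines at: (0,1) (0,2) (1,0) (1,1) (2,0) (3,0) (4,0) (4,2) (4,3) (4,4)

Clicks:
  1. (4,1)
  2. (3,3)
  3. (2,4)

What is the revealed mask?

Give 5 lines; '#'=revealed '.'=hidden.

Answer: ...##
..###
..###
..###
.#...

Derivation:
Click 1 (4,1) count=3: revealed 1 new [(4,1)] -> total=1
Click 2 (3,3) count=3: revealed 1 new [(3,3)] -> total=2
Click 3 (2,4) count=0: revealed 10 new [(0,3) (0,4) (1,2) (1,3) (1,4) (2,2) (2,3) (2,4) (3,2) (3,4)] -> total=12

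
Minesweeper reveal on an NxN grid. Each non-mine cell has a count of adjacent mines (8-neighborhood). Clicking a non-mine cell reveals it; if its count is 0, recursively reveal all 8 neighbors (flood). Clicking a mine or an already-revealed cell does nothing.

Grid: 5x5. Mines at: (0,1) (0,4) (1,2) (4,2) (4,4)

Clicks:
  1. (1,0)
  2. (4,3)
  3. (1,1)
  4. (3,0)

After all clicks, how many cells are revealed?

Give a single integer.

Answer: 9

Derivation:
Click 1 (1,0) count=1: revealed 1 new [(1,0)] -> total=1
Click 2 (4,3) count=2: revealed 1 new [(4,3)] -> total=2
Click 3 (1,1) count=2: revealed 1 new [(1,1)] -> total=3
Click 4 (3,0) count=0: revealed 6 new [(2,0) (2,1) (3,0) (3,1) (4,0) (4,1)] -> total=9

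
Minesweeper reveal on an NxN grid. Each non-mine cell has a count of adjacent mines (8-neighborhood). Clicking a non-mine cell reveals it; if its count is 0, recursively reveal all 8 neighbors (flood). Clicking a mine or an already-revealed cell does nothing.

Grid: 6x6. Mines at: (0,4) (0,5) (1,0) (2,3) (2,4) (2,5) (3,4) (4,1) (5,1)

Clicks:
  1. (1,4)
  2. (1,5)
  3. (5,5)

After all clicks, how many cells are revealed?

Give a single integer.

Click 1 (1,4) count=5: revealed 1 new [(1,4)] -> total=1
Click 2 (1,5) count=4: revealed 1 new [(1,5)] -> total=2
Click 3 (5,5) count=0: revealed 8 new [(4,2) (4,3) (4,4) (4,5) (5,2) (5,3) (5,4) (5,5)] -> total=10

Answer: 10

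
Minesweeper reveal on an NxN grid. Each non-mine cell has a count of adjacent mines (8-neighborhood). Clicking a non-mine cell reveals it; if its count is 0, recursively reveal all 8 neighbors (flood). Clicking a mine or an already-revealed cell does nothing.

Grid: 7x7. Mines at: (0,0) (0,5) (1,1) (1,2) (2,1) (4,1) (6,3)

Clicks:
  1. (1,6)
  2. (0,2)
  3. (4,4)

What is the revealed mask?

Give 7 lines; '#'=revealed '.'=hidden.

Answer: ..#....
...####
..#####
..#####
..#####
..#####
....###

Derivation:
Click 1 (1,6) count=1: revealed 1 new [(1,6)] -> total=1
Click 2 (0,2) count=2: revealed 1 new [(0,2)] -> total=2
Click 3 (4,4) count=0: revealed 26 new [(1,3) (1,4) (1,5) (2,2) (2,3) (2,4) (2,5) (2,6) (3,2) (3,3) (3,4) (3,5) (3,6) (4,2) (4,3) (4,4) (4,5) (4,6) (5,2) (5,3) (5,4) (5,5) (5,6) (6,4) (6,5) (6,6)] -> total=28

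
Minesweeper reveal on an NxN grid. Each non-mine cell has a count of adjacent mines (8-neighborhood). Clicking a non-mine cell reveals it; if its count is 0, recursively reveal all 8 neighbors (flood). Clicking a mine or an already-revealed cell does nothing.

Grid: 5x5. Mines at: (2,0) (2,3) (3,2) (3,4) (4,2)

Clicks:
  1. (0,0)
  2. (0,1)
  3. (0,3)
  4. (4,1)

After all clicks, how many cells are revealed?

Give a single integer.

Click 1 (0,0) count=0: revealed 10 new [(0,0) (0,1) (0,2) (0,3) (0,4) (1,0) (1,1) (1,2) (1,3) (1,4)] -> total=10
Click 2 (0,1) count=0: revealed 0 new [(none)] -> total=10
Click 3 (0,3) count=0: revealed 0 new [(none)] -> total=10
Click 4 (4,1) count=2: revealed 1 new [(4,1)] -> total=11

Answer: 11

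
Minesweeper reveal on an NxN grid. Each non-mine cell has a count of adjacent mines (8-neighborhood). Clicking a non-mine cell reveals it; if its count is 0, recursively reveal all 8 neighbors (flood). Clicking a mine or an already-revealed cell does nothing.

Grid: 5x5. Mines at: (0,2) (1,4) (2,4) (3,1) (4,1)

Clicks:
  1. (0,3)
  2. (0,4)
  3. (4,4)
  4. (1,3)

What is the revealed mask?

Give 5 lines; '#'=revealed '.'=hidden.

Click 1 (0,3) count=2: revealed 1 new [(0,3)] -> total=1
Click 2 (0,4) count=1: revealed 1 new [(0,4)] -> total=2
Click 3 (4,4) count=0: revealed 6 new [(3,2) (3,3) (3,4) (4,2) (4,3) (4,4)] -> total=8
Click 4 (1,3) count=3: revealed 1 new [(1,3)] -> total=9

Answer: ...##
...#.
.....
..###
..###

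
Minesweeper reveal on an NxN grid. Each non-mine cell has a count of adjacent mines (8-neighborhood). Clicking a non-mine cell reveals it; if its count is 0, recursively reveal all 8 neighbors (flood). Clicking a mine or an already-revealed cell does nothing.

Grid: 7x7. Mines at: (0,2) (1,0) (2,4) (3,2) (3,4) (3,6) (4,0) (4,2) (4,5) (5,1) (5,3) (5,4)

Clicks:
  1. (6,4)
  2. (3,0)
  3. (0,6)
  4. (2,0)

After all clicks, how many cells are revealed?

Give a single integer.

Answer: 13

Derivation:
Click 1 (6,4) count=2: revealed 1 new [(6,4)] -> total=1
Click 2 (3,0) count=1: revealed 1 new [(3,0)] -> total=2
Click 3 (0,6) count=0: revealed 10 new [(0,3) (0,4) (0,5) (0,6) (1,3) (1,4) (1,5) (1,6) (2,5) (2,6)] -> total=12
Click 4 (2,0) count=1: revealed 1 new [(2,0)] -> total=13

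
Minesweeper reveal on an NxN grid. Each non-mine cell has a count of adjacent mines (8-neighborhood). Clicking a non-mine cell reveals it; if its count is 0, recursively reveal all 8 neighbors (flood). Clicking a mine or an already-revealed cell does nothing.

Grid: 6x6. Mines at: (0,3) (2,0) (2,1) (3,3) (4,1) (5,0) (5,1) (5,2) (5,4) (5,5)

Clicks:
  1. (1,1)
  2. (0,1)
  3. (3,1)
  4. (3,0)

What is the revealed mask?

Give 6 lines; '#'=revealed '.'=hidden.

Answer: ###...
###...
......
##....
......
......

Derivation:
Click 1 (1,1) count=2: revealed 1 new [(1,1)] -> total=1
Click 2 (0,1) count=0: revealed 5 new [(0,0) (0,1) (0,2) (1,0) (1,2)] -> total=6
Click 3 (3,1) count=3: revealed 1 new [(3,1)] -> total=7
Click 4 (3,0) count=3: revealed 1 new [(3,0)] -> total=8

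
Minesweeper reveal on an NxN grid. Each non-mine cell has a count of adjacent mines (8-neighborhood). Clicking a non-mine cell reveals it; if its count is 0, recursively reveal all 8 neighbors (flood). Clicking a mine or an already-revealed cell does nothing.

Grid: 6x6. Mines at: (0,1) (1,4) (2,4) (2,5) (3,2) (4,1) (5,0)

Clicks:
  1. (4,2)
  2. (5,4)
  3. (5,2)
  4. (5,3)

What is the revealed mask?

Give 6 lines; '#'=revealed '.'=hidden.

Click 1 (4,2) count=2: revealed 1 new [(4,2)] -> total=1
Click 2 (5,4) count=0: revealed 10 new [(3,3) (3,4) (3,5) (4,3) (4,4) (4,5) (5,2) (5,3) (5,4) (5,5)] -> total=11
Click 3 (5,2) count=1: revealed 0 new [(none)] -> total=11
Click 4 (5,3) count=0: revealed 0 new [(none)] -> total=11

Answer: ......
......
......
...###
..####
..####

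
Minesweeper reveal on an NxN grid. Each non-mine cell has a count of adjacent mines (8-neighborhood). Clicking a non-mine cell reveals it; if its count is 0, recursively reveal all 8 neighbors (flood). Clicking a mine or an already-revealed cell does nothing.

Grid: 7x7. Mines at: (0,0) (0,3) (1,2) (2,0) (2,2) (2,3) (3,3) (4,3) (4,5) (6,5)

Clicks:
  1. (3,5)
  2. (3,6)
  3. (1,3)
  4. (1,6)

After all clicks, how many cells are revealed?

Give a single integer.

Click 1 (3,5) count=1: revealed 1 new [(3,5)] -> total=1
Click 2 (3,6) count=1: revealed 1 new [(3,6)] -> total=2
Click 3 (1,3) count=4: revealed 1 new [(1,3)] -> total=3
Click 4 (1,6) count=0: revealed 10 new [(0,4) (0,5) (0,6) (1,4) (1,5) (1,6) (2,4) (2,5) (2,6) (3,4)] -> total=13

Answer: 13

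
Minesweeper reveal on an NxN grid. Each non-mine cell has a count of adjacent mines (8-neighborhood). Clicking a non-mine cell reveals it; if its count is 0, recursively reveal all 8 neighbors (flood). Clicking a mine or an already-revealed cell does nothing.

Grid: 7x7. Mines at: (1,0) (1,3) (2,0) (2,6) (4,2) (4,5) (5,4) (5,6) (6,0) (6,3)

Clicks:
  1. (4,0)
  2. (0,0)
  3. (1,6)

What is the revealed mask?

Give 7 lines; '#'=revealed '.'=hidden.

Click 1 (4,0) count=0: revealed 6 new [(3,0) (3,1) (4,0) (4,1) (5,0) (5,1)] -> total=6
Click 2 (0,0) count=1: revealed 1 new [(0,0)] -> total=7
Click 3 (1,6) count=1: revealed 1 new [(1,6)] -> total=8

Answer: #......
......#
.......
##.....
##.....
##.....
.......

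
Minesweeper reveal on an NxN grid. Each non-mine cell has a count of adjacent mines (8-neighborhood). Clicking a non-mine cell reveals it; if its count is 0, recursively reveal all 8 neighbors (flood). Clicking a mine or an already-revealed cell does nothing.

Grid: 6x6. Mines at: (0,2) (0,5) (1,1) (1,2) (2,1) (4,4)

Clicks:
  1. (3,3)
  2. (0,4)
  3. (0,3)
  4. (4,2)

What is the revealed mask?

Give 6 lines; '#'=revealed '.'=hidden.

Answer: ...##.
......
......
####..
####..
####..

Derivation:
Click 1 (3,3) count=1: revealed 1 new [(3,3)] -> total=1
Click 2 (0,4) count=1: revealed 1 new [(0,4)] -> total=2
Click 3 (0,3) count=2: revealed 1 new [(0,3)] -> total=3
Click 4 (4,2) count=0: revealed 11 new [(3,0) (3,1) (3,2) (4,0) (4,1) (4,2) (4,3) (5,0) (5,1) (5,2) (5,3)] -> total=14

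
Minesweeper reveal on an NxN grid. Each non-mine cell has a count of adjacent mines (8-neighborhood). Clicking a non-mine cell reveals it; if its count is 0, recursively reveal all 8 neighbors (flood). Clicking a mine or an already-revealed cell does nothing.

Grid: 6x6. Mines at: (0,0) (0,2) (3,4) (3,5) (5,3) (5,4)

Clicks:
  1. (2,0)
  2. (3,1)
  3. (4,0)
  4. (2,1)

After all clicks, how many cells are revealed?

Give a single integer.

Answer: 19

Derivation:
Click 1 (2,0) count=0: revealed 19 new [(1,0) (1,1) (1,2) (1,3) (2,0) (2,1) (2,2) (2,3) (3,0) (3,1) (3,2) (3,3) (4,0) (4,1) (4,2) (4,3) (5,0) (5,1) (5,2)] -> total=19
Click 2 (3,1) count=0: revealed 0 new [(none)] -> total=19
Click 3 (4,0) count=0: revealed 0 new [(none)] -> total=19
Click 4 (2,1) count=0: revealed 0 new [(none)] -> total=19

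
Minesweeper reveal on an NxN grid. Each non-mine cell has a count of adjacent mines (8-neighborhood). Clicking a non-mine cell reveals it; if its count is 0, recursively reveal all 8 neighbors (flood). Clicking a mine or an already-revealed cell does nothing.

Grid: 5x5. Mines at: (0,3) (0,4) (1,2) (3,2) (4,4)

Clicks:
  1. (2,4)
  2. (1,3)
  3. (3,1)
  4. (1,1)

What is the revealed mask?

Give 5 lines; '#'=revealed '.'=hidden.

Click 1 (2,4) count=0: revealed 6 new [(1,3) (1,4) (2,3) (2,4) (3,3) (3,4)] -> total=6
Click 2 (1,3) count=3: revealed 0 new [(none)] -> total=6
Click 3 (3,1) count=1: revealed 1 new [(3,1)] -> total=7
Click 4 (1,1) count=1: revealed 1 new [(1,1)] -> total=8

Answer: .....
.#.##
...##
.#.##
.....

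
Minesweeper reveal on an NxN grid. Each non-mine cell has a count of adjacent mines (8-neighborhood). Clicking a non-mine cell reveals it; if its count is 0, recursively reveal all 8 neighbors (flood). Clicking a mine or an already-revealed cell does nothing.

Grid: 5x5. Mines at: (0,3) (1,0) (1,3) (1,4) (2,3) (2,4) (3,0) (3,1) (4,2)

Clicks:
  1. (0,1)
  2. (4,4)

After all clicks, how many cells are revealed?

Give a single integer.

Click 1 (0,1) count=1: revealed 1 new [(0,1)] -> total=1
Click 2 (4,4) count=0: revealed 4 new [(3,3) (3,4) (4,3) (4,4)] -> total=5

Answer: 5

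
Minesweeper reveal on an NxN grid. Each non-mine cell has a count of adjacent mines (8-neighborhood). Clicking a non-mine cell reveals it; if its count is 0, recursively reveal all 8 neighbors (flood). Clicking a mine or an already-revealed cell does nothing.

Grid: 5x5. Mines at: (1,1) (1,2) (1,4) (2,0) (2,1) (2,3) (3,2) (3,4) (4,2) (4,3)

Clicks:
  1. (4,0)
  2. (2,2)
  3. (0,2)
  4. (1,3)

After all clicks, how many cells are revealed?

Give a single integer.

Answer: 7

Derivation:
Click 1 (4,0) count=0: revealed 4 new [(3,0) (3,1) (4,0) (4,1)] -> total=4
Click 2 (2,2) count=5: revealed 1 new [(2,2)] -> total=5
Click 3 (0,2) count=2: revealed 1 new [(0,2)] -> total=6
Click 4 (1,3) count=3: revealed 1 new [(1,3)] -> total=7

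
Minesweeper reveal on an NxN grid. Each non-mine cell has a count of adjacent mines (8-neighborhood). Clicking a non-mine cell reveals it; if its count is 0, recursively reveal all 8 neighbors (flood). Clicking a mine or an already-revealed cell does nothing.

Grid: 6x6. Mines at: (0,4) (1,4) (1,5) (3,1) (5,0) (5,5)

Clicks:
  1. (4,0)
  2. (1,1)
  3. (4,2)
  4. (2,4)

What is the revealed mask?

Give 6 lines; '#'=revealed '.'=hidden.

Answer: ####..
####..
#####.
......
#.#...
......

Derivation:
Click 1 (4,0) count=2: revealed 1 new [(4,0)] -> total=1
Click 2 (1,1) count=0: revealed 12 new [(0,0) (0,1) (0,2) (0,3) (1,0) (1,1) (1,2) (1,3) (2,0) (2,1) (2,2) (2,3)] -> total=13
Click 3 (4,2) count=1: revealed 1 new [(4,2)] -> total=14
Click 4 (2,4) count=2: revealed 1 new [(2,4)] -> total=15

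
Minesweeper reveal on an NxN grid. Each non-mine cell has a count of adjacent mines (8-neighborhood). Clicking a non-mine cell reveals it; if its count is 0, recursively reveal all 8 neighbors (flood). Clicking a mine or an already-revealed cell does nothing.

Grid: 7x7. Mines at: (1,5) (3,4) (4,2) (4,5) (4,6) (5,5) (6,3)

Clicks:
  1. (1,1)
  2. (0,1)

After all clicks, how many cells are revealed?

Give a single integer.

Answer: 27

Derivation:
Click 1 (1,1) count=0: revealed 27 new [(0,0) (0,1) (0,2) (0,3) (0,4) (1,0) (1,1) (1,2) (1,3) (1,4) (2,0) (2,1) (2,2) (2,3) (2,4) (3,0) (3,1) (3,2) (3,3) (4,0) (4,1) (5,0) (5,1) (5,2) (6,0) (6,1) (6,2)] -> total=27
Click 2 (0,1) count=0: revealed 0 new [(none)] -> total=27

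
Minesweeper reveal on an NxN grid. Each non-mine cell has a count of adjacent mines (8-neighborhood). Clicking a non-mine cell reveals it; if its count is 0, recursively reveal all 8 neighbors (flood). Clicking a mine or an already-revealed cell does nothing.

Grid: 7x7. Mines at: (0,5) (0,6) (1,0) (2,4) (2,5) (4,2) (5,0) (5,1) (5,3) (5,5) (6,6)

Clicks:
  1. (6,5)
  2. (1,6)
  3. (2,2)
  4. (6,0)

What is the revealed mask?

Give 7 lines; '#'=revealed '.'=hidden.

Click 1 (6,5) count=2: revealed 1 new [(6,5)] -> total=1
Click 2 (1,6) count=3: revealed 1 new [(1,6)] -> total=2
Click 3 (2,2) count=0: revealed 14 new [(0,1) (0,2) (0,3) (0,4) (1,1) (1,2) (1,3) (1,4) (2,1) (2,2) (2,3) (3,1) (3,2) (3,3)] -> total=16
Click 4 (6,0) count=2: revealed 1 new [(6,0)] -> total=17

Answer: .####..
.####.#
.###...
.###...
.......
.......
#....#.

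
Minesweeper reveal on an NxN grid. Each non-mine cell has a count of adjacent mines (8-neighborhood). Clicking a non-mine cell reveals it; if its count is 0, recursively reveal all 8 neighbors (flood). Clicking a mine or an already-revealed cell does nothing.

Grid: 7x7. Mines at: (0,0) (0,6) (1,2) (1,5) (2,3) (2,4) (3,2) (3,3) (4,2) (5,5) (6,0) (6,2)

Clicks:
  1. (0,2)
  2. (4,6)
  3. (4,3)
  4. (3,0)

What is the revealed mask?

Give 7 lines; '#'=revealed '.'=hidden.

Answer: ..#....
##.....
##.....
##.....
##.#..#
##.....
.......

Derivation:
Click 1 (0,2) count=1: revealed 1 new [(0,2)] -> total=1
Click 2 (4,6) count=1: revealed 1 new [(4,6)] -> total=2
Click 3 (4,3) count=3: revealed 1 new [(4,3)] -> total=3
Click 4 (3,0) count=0: revealed 10 new [(1,0) (1,1) (2,0) (2,1) (3,0) (3,1) (4,0) (4,1) (5,0) (5,1)] -> total=13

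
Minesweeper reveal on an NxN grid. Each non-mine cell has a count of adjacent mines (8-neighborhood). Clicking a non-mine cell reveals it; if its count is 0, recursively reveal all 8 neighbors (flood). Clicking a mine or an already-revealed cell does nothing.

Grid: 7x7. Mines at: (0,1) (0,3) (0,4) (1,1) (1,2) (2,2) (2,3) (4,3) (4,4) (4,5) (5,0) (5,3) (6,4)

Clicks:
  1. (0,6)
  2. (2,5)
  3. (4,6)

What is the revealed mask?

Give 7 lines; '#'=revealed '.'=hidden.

Click 1 (0,6) count=0: revealed 11 new [(0,5) (0,6) (1,4) (1,5) (1,6) (2,4) (2,5) (2,6) (3,4) (3,5) (3,6)] -> total=11
Click 2 (2,5) count=0: revealed 0 new [(none)] -> total=11
Click 3 (4,6) count=1: revealed 1 new [(4,6)] -> total=12

Answer: .....##
....###
....###
....###
......#
.......
.......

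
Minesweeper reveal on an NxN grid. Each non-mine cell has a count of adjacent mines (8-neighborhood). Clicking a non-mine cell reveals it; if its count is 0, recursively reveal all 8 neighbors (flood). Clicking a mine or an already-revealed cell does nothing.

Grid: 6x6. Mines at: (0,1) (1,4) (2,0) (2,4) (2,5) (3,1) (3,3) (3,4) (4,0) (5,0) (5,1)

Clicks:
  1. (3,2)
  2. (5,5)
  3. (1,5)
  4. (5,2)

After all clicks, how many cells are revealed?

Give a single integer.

Click 1 (3,2) count=2: revealed 1 new [(3,2)] -> total=1
Click 2 (5,5) count=0: revealed 8 new [(4,2) (4,3) (4,4) (4,5) (5,2) (5,3) (5,4) (5,5)] -> total=9
Click 3 (1,5) count=3: revealed 1 new [(1,5)] -> total=10
Click 4 (5,2) count=1: revealed 0 new [(none)] -> total=10

Answer: 10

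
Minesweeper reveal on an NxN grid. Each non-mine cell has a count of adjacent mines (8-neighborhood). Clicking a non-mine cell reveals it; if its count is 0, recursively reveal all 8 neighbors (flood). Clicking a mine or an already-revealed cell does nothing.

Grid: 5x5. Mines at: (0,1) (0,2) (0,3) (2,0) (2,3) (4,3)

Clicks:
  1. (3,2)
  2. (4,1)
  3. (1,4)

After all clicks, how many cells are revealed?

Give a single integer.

Click 1 (3,2) count=2: revealed 1 new [(3,2)] -> total=1
Click 2 (4,1) count=0: revealed 5 new [(3,0) (3,1) (4,0) (4,1) (4,2)] -> total=6
Click 3 (1,4) count=2: revealed 1 new [(1,4)] -> total=7

Answer: 7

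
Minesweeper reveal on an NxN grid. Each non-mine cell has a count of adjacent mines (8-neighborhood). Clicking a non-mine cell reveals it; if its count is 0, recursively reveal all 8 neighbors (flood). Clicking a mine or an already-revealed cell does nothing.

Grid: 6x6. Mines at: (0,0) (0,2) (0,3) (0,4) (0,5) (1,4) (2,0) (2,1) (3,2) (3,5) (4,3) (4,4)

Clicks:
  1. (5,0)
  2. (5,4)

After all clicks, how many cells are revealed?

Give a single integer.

Click 1 (5,0) count=0: revealed 8 new [(3,0) (3,1) (4,0) (4,1) (4,2) (5,0) (5,1) (5,2)] -> total=8
Click 2 (5,4) count=2: revealed 1 new [(5,4)] -> total=9

Answer: 9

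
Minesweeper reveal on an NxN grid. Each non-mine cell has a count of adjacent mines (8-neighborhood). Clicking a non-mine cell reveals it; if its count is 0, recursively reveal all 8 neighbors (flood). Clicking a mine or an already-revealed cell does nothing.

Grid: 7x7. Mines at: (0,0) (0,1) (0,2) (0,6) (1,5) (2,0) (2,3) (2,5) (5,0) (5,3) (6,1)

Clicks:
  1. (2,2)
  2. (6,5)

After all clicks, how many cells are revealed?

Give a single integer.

Answer: 13

Derivation:
Click 1 (2,2) count=1: revealed 1 new [(2,2)] -> total=1
Click 2 (6,5) count=0: revealed 12 new [(3,4) (3,5) (3,6) (4,4) (4,5) (4,6) (5,4) (5,5) (5,6) (6,4) (6,5) (6,6)] -> total=13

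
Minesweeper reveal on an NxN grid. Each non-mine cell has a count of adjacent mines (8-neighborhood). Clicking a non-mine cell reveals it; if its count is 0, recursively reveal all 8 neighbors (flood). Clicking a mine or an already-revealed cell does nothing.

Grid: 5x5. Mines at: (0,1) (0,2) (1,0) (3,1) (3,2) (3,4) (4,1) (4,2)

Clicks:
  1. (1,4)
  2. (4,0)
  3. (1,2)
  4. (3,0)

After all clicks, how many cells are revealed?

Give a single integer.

Click 1 (1,4) count=0: revealed 6 new [(0,3) (0,4) (1,3) (1,4) (2,3) (2,4)] -> total=6
Click 2 (4,0) count=2: revealed 1 new [(4,0)] -> total=7
Click 3 (1,2) count=2: revealed 1 new [(1,2)] -> total=8
Click 4 (3,0) count=2: revealed 1 new [(3,0)] -> total=9

Answer: 9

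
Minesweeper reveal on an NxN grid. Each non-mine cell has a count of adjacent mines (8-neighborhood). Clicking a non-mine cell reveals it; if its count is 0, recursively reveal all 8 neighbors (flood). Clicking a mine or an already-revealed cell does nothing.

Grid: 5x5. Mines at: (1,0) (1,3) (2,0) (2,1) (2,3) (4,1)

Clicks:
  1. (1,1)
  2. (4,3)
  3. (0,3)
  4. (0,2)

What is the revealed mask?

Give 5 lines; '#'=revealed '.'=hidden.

Answer: ..##.
.#...
.....
..###
..###

Derivation:
Click 1 (1,1) count=3: revealed 1 new [(1,1)] -> total=1
Click 2 (4,3) count=0: revealed 6 new [(3,2) (3,3) (3,4) (4,2) (4,3) (4,4)] -> total=7
Click 3 (0,3) count=1: revealed 1 new [(0,3)] -> total=8
Click 4 (0,2) count=1: revealed 1 new [(0,2)] -> total=9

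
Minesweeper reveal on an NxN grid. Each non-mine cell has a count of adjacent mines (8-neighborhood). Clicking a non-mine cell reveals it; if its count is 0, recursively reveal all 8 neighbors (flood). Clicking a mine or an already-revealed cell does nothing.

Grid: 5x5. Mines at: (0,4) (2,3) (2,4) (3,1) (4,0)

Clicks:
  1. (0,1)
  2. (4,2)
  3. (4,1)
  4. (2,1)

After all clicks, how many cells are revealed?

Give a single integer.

Click 1 (0,1) count=0: revealed 11 new [(0,0) (0,1) (0,2) (0,3) (1,0) (1,1) (1,2) (1,3) (2,0) (2,1) (2,2)] -> total=11
Click 2 (4,2) count=1: revealed 1 new [(4,2)] -> total=12
Click 3 (4,1) count=2: revealed 1 new [(4,1)] -> total=13
Click 4 (2,1) count=1: revealed 0 new [(none)] -> total=13

Answer: 13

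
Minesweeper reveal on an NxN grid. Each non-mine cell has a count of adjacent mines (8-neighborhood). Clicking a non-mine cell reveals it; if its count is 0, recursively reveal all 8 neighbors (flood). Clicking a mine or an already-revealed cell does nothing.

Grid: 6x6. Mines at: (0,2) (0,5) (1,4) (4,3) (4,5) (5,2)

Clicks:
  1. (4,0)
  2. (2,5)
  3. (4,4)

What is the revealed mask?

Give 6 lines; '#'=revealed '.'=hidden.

Answer: ##....
####..
####.#
####..
###.#.
##....

Derivation:
Click 1 (4,0) count=0: revealed 19 new [(0,0) (0,1) (1,0) (1,1) (1,2) (1,3) (2,0) (2,1) (2,2) (2,3) (3,0) (3,1) (3,2) (3,3) (4,0) (4,1) (4,2) (5,0) (5,1)] -> total=19
Click 2 (2,5) count=1: revealed 1 new [(2,5)] -> total=20
Click 3 (4,4) count=2: revealed 1 new [(4,4)] -> total=21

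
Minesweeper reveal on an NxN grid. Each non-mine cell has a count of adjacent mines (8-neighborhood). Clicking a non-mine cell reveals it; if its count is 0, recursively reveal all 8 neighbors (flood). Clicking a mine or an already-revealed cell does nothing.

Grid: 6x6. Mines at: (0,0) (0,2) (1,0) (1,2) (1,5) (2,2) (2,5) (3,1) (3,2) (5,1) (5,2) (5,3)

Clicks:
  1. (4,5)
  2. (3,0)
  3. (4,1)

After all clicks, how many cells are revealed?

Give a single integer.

Answer: 8

Derivation:
Click 1 (4,5) count=0: revealed 6 new [(3,4) (3,5) (4,4) (4,5) (5,4) (5,5)] -> total=6
Click 2 (3,0) count=1: revealed 1 new [(3,0)] -> total=7
Click 3 (4,1) count=4: revealed 1 new [(4,1)] -> total=8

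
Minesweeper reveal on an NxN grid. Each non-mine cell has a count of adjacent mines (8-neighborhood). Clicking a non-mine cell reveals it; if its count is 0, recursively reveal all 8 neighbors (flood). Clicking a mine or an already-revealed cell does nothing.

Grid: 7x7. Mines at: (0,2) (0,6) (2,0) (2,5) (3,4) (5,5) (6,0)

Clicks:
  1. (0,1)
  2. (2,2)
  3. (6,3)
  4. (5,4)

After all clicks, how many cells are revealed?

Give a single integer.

Click 1 (0,1) count=1: revealed 1 new [(0,1)] -> total=1
Click 2 (2,2) count=0: revealed 24 new [(1,1) (1,2) (1,3) (2,1) (2,2) (2,3) (3,0) (3,1) (3,2) (3,3) (4,0) (4,1) (4,2) (4,3) (4,4) (5,0) (5,1) (5,2) (5,3) (5,4) (6,1) (6,2) (6,3) (6,4)] -> total=25
Click 3 (6,3) count=0: revealed 0 new [(none)] -> total=25
Click 4 (5,4) count=1: revealed 0 new [(none)] -> total=25

Answer: 25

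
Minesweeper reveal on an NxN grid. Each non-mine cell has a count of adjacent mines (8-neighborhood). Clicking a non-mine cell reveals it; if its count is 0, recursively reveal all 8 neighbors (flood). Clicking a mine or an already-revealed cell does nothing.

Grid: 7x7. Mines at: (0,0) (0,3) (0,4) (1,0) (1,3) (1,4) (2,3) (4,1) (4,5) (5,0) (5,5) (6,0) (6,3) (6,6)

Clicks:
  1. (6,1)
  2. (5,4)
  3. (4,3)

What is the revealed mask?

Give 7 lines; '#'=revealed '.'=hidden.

Click 1 (6,1) count=2: revealed 1 new [(6,1)] -> total=1
Click 2 (5,4) count=3: revealed 1 new [(5,4)] -> total=2
Click 3 (4,3) count=0: revealed 8 new [(3,2) (3,3) (3,4) (4,2) (4,3) (4,4) (5,2) (5,3)] -> total=10

Answer: .......
.......
.......
..###..
..###..
..###..
.#.....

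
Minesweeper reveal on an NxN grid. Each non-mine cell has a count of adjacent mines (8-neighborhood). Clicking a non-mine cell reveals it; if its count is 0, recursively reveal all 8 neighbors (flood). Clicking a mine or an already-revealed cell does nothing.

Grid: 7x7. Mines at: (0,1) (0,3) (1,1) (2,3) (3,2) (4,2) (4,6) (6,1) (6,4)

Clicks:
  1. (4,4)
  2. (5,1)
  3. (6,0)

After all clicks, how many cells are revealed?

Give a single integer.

Click 1 (4,4) count=0: revealed 9 new [(3,3) (3,4) (3,5) (4,3) (4,4) (4,5) (5,3) (5,4) (5,5)] -> total=9
Click 2 (5,1) count=2: revealed 1 new [(5,1)] -> total=10
Click 3 (6,0) count=1: revealed 1 new [(6,0)] -> total=11

Answer: 11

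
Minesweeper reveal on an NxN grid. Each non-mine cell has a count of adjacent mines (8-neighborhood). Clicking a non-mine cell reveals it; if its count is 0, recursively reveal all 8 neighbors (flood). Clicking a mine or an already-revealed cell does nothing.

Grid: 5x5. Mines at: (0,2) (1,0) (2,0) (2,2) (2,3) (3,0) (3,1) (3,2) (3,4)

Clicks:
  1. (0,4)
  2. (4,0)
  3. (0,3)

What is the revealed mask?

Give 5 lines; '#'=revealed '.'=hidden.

Click 1 (0,4) count=0: revealed 4 new [(0,3) (0,4) (1,3) (1,4)] -> total=4
Click 2 (4,0) count=2: revealed 1 new [(4,0)] -> total=5
Click 3 (0,3) count=1: revealed 0 new [(none)] -> total=5

Answer: ...##
...##
.....
.....
#....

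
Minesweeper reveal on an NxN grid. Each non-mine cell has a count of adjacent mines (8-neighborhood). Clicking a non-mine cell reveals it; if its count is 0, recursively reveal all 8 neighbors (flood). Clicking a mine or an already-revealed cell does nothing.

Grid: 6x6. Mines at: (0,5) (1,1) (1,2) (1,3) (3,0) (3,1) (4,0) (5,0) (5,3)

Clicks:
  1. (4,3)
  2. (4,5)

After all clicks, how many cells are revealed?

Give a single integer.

Click 1 (4,3) count=1: revealed 1 new [(4,3)] -> total=1
Click 2 (4,5) count=0: revealed 15 new [(1,4) (1,5) (2,2) (2,3) (2,4) (2,5) (3,2) (3,3) (3,4) (3,5) (4,2) (4,4) (4,5) (5,4) (5,5)] -> total=16

Answer: 16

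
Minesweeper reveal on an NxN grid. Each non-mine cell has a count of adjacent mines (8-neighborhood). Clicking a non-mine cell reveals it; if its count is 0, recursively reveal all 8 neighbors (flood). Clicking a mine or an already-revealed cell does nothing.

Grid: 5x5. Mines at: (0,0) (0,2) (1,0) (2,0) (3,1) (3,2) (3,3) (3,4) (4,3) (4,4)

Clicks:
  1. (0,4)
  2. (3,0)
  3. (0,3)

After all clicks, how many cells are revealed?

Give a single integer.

Answer: 7

Derivation:
Click 1 (0,4) count=0: revealed 6 new [(0,3) (0,4) (1,3) (1,4) (2,3) (2,4)] -> total=6
Click 2 (3,0) count=2: revealed 1 new [(3,0)] -> total=7
Click 3 (0,3) count=1: revealed 0 new [(none)] -> total=7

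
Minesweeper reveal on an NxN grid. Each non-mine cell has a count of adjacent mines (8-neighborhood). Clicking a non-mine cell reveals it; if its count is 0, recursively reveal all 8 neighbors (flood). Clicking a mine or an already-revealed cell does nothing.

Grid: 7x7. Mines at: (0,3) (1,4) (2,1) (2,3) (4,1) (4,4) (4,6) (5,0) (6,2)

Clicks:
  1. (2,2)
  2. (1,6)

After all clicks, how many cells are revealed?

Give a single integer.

Click 1 (2,2) count=2: revealed 1 new [(2,2)] -> total=1
Click 2 (1,6) count=0: revealed 8 new [(0,5) (0,6) (1,5) (1,6) (2,5) (2,6) (3,5) (3,6)] -> total=9

Answer: 9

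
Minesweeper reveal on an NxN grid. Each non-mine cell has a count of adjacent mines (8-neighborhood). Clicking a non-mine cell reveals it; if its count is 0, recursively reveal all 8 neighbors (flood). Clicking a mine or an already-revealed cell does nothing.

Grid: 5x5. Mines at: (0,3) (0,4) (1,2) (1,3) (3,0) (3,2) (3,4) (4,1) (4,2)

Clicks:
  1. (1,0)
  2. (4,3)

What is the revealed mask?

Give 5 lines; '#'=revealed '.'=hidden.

Answer: ##...
##...
##...
.....
...#.

Derivation:
Click 1 (1,0) count=0: revealed 6 new [(0,0) (0,1) (1,0) (1,1) (2,0) (2,1)] -> total=6
Click 2 (4,3) count=3: revealed 1 new [(4,3)] -> total=7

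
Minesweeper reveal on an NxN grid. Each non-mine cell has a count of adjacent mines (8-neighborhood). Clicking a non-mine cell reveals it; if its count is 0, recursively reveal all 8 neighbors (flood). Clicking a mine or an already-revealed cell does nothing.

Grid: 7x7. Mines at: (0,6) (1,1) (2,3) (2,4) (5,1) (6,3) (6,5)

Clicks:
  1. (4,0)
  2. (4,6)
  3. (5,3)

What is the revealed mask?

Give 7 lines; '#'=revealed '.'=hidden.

Click 1 (4,0) count=1: revealed 1 new [(4,0)] -> total=1
Click 2 (4,6) count=0: revealed 19 new [(1,5) (1,6) (2,5) (2,6) (3,2) (3,3) (3,4) (3,5) (3,6) (4,2) (4,3) (4,4) (4,5) (4,6) (5,2) (5,3) (5,4) (5,5) (5,6)] -> total=20
Click 3 (5,3) count=1: revealed 0 new [(none)] -> total=20

Answer: .......
.....##
.....##
..#####
#.#####
..#####
.......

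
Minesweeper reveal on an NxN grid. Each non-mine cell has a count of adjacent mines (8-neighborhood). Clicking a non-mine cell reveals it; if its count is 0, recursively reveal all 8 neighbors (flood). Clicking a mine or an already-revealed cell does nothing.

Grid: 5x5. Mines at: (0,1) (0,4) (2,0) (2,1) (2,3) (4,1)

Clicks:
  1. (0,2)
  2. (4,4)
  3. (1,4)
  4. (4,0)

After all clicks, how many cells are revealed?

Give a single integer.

Click 1 (0,2) count=1: revealed 1 new [(0,2)] -> total=1
Click 2 (4,4) count=0: revealed 6 new [(3,2) (3,3) (3,4) (4,2) (4,3) (4,4)] -> total=7
Click 3 (1,4) count=2: revealed 1 new [(1,4)] -> total=8
Click 4 (4,0) count=1: revealed 1 new [(4,0)] -> total=9

Answer: 9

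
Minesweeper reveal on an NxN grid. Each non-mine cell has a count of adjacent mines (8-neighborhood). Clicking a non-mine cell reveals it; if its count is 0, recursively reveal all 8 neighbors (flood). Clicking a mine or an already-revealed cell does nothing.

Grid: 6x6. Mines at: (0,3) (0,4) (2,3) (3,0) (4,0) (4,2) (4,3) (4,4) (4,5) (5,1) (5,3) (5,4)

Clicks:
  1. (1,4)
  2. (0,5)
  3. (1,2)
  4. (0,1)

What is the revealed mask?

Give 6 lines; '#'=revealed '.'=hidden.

Answer: ###..#
###.#.
###...
......
......
......

Derivation:
Click 1 (1,4) count=3: revealed 1 new [(1,4)] -> total=1
Click 2 (0,5) count=1: revealed 1 new [(0,5)] -> total=2
Click 3 (1,2) count=2: revealed 1 new [(1,2)] -> total=3
Click 4 (0,1) count=0: revealed 8 new [(0,0) (0,1) (0,2) (1,0) (1,1) (2,0) (2,1) (2,2)] -> total=11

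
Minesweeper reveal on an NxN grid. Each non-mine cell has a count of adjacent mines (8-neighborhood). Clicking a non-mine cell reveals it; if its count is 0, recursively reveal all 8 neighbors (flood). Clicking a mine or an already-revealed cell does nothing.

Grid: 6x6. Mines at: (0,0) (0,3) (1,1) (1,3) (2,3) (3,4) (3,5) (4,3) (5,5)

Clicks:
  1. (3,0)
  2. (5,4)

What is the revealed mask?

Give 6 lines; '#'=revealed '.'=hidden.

Click 1 (3,0) count=0: revealed 12 new [(2,0) (2,1) (2,2) (3,0) (3,1) (3,2) (4,0) (4,1) (4,2) (5,0) (5,1) (5,2)] -> total=12
Click 2 (5,4) count=2: revealed 1 new [(5,4)] -> total=13

Answer: ......
......
###...
###...
###...
###.#.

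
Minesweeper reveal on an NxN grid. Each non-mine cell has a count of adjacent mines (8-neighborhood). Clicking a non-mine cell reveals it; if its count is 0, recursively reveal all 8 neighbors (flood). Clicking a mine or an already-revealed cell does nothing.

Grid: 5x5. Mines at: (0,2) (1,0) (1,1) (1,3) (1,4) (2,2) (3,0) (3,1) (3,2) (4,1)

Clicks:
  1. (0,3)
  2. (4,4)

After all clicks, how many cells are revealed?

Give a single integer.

Answer: 7

Derivation:
Click 1 (0,3) count=3: revealed 1 new [(0,3)] -> total=1
Click 2 (4,4) count=0: revealed 6 new [(2,3) (2,4) (3,3) (3,4) (4,3) (4,4)] -> total=7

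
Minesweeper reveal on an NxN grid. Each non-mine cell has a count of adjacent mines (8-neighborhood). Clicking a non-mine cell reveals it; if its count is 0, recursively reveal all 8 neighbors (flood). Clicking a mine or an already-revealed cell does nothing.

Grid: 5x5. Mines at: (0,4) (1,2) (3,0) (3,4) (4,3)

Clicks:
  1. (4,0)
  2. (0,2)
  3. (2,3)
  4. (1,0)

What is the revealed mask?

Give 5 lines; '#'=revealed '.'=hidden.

Answer: ###..
##...
##.#.
.....
#....

Derivation:
Click 1 (4,0) count=1: revealed 1 new [(4,0)] -> total=1
Click 2 (0,2) count=1: revealed 1 new [(0,2)] -> total=2
Click 3 (2,3) count=2: revealed 1 new [(2,3)] -> total=3
Click 4 (1,0) count=0: revealed 6 new [(0,0) (0,1) (1,0) (1,1) (2,0) (2,1)] -> total=9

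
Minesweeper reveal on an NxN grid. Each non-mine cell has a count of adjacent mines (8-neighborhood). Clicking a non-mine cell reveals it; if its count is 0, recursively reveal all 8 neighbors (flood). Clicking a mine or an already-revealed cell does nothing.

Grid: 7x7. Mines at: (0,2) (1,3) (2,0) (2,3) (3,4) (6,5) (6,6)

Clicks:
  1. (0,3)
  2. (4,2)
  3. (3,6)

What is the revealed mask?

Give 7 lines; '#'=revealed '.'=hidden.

Click 1 (0,3) count=2: revealed 1 new [(0,3)] -> total=1
Click 2 (4,2) count=0: revealed 19 new [(3,0) (3,1) (3,2) (3,3) (4,0) (4,1) (4,2) (4,3) (4,4) (5,0) (5,1) (5,2) (5,3) (5,4) (6,0) (6,1) (6,2) (6,3) (6,4)] -> total=20
Click 3 (3,6) count=0: revealed 15 new [(0,4) (0,5) (0,6) (1,4) (1,5) (1,6) (2,4) (2,5) (2,6) (3,5) (3,6) (4,5) (4,6) (5,5) (5,6)] -> total=35

Answer: ...####
....###
....###
####.##
#######
#######
#####..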